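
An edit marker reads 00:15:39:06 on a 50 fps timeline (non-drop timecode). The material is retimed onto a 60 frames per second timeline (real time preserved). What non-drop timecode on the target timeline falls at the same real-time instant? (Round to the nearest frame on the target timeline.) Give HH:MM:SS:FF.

00:15:39:07

Source frame index: (0×3600 + 15×60 + 39) × 50 + 6 = 46956.
Real time: 46956 / (50) = 23478/25 s.
Target frame: (23478/25) × (60) = 281736/5 ≈ 56347.200 → 56347.
At 60 labels/s: frame 56347 → 00:15:39:07.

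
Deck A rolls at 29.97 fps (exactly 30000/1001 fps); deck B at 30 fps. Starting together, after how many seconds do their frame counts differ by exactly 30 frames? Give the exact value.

1001 seconds

The gap grows by |30 − 30000/1001| = 30/1001 frames per second.
Time for a 30-frame gap: 30 ÷ (30/1001) = 1001 s.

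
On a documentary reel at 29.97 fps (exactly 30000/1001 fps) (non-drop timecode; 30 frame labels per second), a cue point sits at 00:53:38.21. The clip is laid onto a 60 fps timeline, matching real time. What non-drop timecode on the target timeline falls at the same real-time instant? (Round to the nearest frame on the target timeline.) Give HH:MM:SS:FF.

00:53:41:55

Source frame index: (0×3600 + 53×60 + 38) × 30 + 21 = 96561.
Real time: 96561 / (30000/1001) = 32219187/10000 s.
Target frame: (32219187/10000) × (60) = 96657561/500 ≈ 193315.122 → 193315.
At 60 labels/s: frame 193315 → 00:53:41:55.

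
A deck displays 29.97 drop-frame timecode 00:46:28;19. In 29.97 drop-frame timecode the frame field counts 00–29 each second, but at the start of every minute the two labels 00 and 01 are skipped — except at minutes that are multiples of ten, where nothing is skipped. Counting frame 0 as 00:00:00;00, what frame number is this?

83575

As if non-drop at 30 labels/s: (0 × 3600 + 46 × 60 + 28) × 30 + 19 = 83659.
Minute boundaries passed: 46; those not divisible by 10: 46 − 4 = 42; dropped labels = 2 × 42 = 84.
Actual frame index = 83659 − 84 = 83575.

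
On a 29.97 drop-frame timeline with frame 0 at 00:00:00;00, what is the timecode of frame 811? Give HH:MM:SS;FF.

00:00:27;01

Ten DF minutes hold 17982 frames, so frame 811 lies in block 0 (frames 0–17981) with 811 frames into that block.
The block's first minute is 1800 frames and the rest 1798 each; 811 frames reaches minute 0, so 0 × 18 + 0 × 2 = 0 labels have been skipped so far.
Adding those back, label number 811 + 0 = 811 at 30 labels/s is 27 s + 1 f = 0 h 0 min 27 s frame 1, i.e. 00:00:27;01.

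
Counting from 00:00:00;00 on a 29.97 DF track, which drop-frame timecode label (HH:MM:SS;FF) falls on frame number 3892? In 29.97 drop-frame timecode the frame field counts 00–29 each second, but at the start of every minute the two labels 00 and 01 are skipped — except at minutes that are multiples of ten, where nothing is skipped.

00:02:09;26

Each 10-minute DF block holds 10 × 60 × 30 − 9 × 2 = 17982 frames. 3892 ÷ 17982 → 0 full blocks, remainder 3892.
Within the partial block the first minute is 1800 frames and each further minute 1798, so 2 further minute boundaries passed. Total skipped labels = 18 × 0 + 2 × 2 = 4.
Non-drop label index = 3892 + 4 = 3896; at 30 labels/s that is 00:02:09:26, i.e. DF 00:02:09;26.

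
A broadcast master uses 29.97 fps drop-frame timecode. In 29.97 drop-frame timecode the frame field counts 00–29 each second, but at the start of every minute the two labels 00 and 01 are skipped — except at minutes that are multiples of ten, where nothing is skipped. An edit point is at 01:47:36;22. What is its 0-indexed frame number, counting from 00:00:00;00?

193508

As if non-drop at 30 labels/s: (1 × 3600 + 47 × 60 + 36) × 30 + 22 = 193702.
Minute boundaries passed: 107; those not divisible by 10: 107 − 10 = 97; dropped labels = 2 × 97 = 194.
Actual frame index = 193702 − 194 = 193508.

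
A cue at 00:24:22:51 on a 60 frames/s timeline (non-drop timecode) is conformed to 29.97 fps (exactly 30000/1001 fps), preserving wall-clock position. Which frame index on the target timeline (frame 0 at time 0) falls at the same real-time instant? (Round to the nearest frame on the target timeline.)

frame 43842

Source frame index: (0×3600 + 24×60 + 22) × 60 + 51 = 87771.
Real time: 87771 / (60) = 29257/20 s.
Target frame: (29257/20) × (30000/1001) = 43885500/1001 ≈ 43841.658 → 43842.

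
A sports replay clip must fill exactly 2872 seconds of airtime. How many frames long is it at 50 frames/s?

143600 frames

Frames = 2872 × 50 = 143600.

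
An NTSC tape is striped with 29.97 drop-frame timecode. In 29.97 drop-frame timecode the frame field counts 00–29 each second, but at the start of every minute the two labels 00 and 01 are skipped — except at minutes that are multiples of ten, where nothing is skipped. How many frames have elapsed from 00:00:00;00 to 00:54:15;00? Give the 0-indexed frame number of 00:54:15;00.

Complete 10-minute blocks: 5, each 17982 frames → 89910.
Remaining 4 whole minutes in the current block: 1800 + 3 × 1798 = 7194 frames.
Within the current minute: 15 × 30 + 0 − 2 = 448 (labels ;00/;01 skipped at this minute). Total = 89910 + 7194 + 448 = 97552.

97552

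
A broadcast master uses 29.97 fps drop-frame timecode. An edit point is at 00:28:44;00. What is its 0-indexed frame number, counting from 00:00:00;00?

51668

As if non-drop at 30 labels/s: (0 × 3600 + 28 × 60 + 44) × 30 + 0 = 51720.
Minute boundaries passed: 28; those not divisible by 10: 28 − 2 = 26; dropped labels = 2 × 26 = 52.
Actual frame index = 51720 − 52 = 51668.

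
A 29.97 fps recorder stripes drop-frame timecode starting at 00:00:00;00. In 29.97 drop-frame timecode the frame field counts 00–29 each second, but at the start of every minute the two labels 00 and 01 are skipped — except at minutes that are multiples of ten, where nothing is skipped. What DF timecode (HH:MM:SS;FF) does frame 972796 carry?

Each 10-minute DF block holds 10 × 60 × 30 − 9 × 2 = 17982 frames. 972796 ÷ 17982 → 54 full blocks, remainder 1768.
Within the partial block the first minute is 1800 frames and each further minute 1798, so 0 further minute boundaries passed. Total skipped labels = 18 × 54 + 2 × 0 = 972.
Non-drop label index = 972796 + 972 = 973768; at 30 labels/s that is 09:00:58:28, i.e. DF 09:00:58;28.

09:00:58;28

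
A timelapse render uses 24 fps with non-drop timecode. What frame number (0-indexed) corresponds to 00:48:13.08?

frame 69440

Total seconds to the label: (0 × 3600 + 48 × 60 + 13) = 2893.
Frame index = 2893 × 24 + 8 = 69440.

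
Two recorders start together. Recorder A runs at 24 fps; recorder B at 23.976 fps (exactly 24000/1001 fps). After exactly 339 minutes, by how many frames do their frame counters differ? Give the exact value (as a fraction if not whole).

488160/1001 frames

339 min = 20340 s.
A emits 24 × 20340 = 488160 frames; B emits 24000/1001 × 20340 = 488160000/1001.
Difference = 488160/1001 frames (≈ 487.6723); B is behind A.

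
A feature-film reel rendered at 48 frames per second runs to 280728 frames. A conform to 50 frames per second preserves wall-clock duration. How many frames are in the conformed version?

292425 frames

Target frames = source frames × (target rate / source rate) = 280728 × (50)/(48) = 280728 × 25/24 = 292425.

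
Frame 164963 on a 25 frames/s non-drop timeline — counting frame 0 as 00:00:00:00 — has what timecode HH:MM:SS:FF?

01:49:58:13

164963 ÷ 25 = 6598 full seconds, remainder 13 frames.
6598 s = 1 h 49 min 58 s.
Timecode: 01:49:58:13.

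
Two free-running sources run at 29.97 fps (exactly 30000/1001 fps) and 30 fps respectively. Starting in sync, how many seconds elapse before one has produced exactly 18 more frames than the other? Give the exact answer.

600.6 seconds

The gap grows by |30 − 30000/1001| = 30/1001 frames per second.
Time for a 18-frame gap: 18 ÷ (30/1001) = 600.6 s.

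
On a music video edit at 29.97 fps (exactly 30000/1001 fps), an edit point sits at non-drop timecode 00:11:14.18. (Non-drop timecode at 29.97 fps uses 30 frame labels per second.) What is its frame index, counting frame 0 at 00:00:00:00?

Total seconds to the label: (0 × 3600 + 11 × 60 + 14) = 674.
Frame index = 674 × 30 + 18 = 20238.

20238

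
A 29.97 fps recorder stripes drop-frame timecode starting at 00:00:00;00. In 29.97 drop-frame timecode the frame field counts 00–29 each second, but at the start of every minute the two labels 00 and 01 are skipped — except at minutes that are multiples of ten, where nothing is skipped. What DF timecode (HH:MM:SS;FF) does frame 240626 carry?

02:13:48;26

Each 10-minute DF block holds 10 × 60 × 30 − 9 × 2 = 17982 frames. 240626 ÷ 17982 → 13 full blocks, remainder 6860.
Within the partial block the first minute is 1800 frames and each further minute 1798, so 3 further minute boundaries passed. Total skipped labels = 18 × 13 + 2 × 3 = 240.
Non-drop label index = 240626 + 240 = 240866; at 30 labels/s that is 02:13:48:26, i.e. DF 02:13:48;26.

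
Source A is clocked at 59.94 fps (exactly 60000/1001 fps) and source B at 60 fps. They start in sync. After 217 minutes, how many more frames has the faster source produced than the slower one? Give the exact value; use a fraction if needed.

217 min = 13020 s.
A emits 60000/1001 × 13020 = 111600000/143 frames; B emits 60 × 13020 = 781200.
Difference = 111600/143 frames (≈ 780.4196); B is ahead of A.

111600/143 frames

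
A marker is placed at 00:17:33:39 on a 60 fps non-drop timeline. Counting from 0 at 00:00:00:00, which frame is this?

Total seconds to the label: (0 × 3600 + 17 × 60 + 33) = 1053.
Frame index = 1053 × 60 + 39 = 63219.

frame 63219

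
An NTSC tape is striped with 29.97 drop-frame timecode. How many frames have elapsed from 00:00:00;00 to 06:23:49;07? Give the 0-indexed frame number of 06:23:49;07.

As if non-drop at 30 labels/s: (6 × 3600 + 23 × 60 + 49) × 30 + 7 = 690877.
Minute boundaries passed: 383; those not divisible by 10: 383 − 38 = 345; dropped labels = 2 × 345 = 690.
Actual frame index = 690877 − 690 = 690187.

690187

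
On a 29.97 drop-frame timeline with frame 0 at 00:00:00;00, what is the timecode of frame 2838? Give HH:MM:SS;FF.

Ten DF minutes hold 17982 frames, so frame 2838 lies in block 0 (frames 0–17981) with 2838 frames into that block.
The block's first minute is 1800 frames and the rest 1798 each; 2838 frames reaches minute 1, so 0 × 18 + 1 × 2 = 2 labels have been skipped so far.
Adding those back, label number 2838 + 2 = 2840 at 30 labels/s is 94 s + 20 f = 0 h 1 min 34 s frame 20, i.e. 00:01:34;20.

00:01:34;20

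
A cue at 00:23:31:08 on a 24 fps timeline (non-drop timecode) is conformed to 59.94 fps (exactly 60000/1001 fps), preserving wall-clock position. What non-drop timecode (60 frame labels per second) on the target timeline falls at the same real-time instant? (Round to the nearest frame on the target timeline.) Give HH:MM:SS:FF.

00:23:29:55

Source frame index: (0×3600 + 23×60 + 31) × 24 + 8 = 33872.
Real time: 33872 / (24) = 4234/3 s.
Target frame: (4234/3) × (60000/1001) = 84680000/1001 ≈ 84595.405 → 84595.
At 60 labels/s: frame 84595 → 00:23:29:55.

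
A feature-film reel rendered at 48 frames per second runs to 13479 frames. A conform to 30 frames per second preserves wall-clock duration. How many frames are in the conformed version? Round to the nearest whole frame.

8424 frames

Frames at target rate = 13479 × (30) / (48) = 67395/8 ≈ 8424.375.
Nearest whole frame: 8424.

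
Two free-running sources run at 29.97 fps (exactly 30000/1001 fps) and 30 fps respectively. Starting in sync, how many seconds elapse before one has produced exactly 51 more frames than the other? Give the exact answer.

1701.7 seconds

The gap grows by |30 − 30000/1001| = 30/1001 frames per second.
Time for a 51-frame gap: 51 ÷ (30/1001) = 1701.7 s.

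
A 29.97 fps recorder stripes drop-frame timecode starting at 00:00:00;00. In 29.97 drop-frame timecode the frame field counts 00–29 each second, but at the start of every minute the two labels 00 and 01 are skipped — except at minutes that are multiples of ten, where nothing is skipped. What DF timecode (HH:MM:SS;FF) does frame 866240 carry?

08:01:43;16

Each 10-minute DF block holds 10 × 60 × 30 − 9 × 2 = 17982 frames. 866240 ÷ 17982 → 48 full blocks, remainder 3104.
Within the partial block the first minute is 1800 frames and each further minute 1798, so 1 further minute boundary passed. Total skipped labels = 18 × 48 + 2 × 1 = 866.
Non-drop label index = 866240 + 866 = 867106; at 30 labels/s that is 08:01:43:16, i.e. DF 08:01:43;16.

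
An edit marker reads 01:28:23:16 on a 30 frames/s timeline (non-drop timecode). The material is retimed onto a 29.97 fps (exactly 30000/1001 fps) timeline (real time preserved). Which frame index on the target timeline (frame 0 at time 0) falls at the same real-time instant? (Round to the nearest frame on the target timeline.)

frame 158947

Source frame index: (1×3600 + 28×60 + 23) × 30 + 16 = 159106.
Real time: 159106 / (30) = 79553/15 s.
Target frame: (79553/15) × (30000/1001) = 159106000/1001 ≈ 158947.053 → 158947.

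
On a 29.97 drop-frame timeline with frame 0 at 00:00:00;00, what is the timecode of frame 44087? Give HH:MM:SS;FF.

00:24:31;01

Each 10-minute DF block holds 10 × 60 × 30 − 9 × 2 = 17982 frames. 44087 ÷ 17982 → 2 full blocks, remainder 8123.
Within the partial block the first minute is 1800 frames and each further minute 1798, so 4 further minute boundaries passed. Total skipped labels = 18 × 2 + 2 × 4 = 44.
Non-drop label index = 44087 + 44 = 44131; at 30 labels/s that is 00:24:31:01, i.e. DF 00:24:31;01.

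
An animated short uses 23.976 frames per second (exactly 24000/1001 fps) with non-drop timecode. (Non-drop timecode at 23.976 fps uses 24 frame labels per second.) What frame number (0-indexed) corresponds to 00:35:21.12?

Total seconds to the label: (0 × 3600 + 35 × 60 + 21) = 2121.
Frame index = 2121 × 24 + 12 = 50916.

50916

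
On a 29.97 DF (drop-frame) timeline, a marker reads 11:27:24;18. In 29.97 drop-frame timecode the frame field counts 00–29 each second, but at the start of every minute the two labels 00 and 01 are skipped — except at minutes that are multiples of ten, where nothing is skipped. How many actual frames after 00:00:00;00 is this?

1236100

As if non-drop at 30 labels/s: (11 × 3600 + 27 × 60 + 24) × 30 + 18 = 1237338.
Minute boundaries passed: 687; those not divisible by 10: 687 − 68 = 619; dropped labels = 2 × 619 = 1238.
Actual frame index = 1237338 − 1238 = 1236100.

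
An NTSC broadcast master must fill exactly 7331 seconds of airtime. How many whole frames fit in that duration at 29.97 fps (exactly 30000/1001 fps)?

219710 frames

Frames = 7331 × 30000/1001 = 219930000/1001 ≈ 219710.2897.
Complete frames: 219710.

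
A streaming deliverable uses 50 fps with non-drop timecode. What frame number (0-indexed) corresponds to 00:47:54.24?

Total seconds to the label: (0 × 3600 + 47 × 60 + 54) = 2874.
Frame index = 2874 × 50 + 24 = 143724.

frame 143724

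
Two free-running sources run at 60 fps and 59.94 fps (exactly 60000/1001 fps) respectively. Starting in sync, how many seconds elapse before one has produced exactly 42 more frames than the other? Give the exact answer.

The gap grows by |60000/1001 − 60| = 60/1001 frames per second.
Time for a 42-frame gap: 42 ÷ (60/1001) = 700.7 s.

700.7 seconds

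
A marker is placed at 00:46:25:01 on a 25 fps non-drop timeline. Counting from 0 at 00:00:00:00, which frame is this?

frame 69626

Total seconds to the label: (0 × 3600 + 46 × 60 + 25) = 2785.
Frame index = 2785 × 25 + 1 = 69626.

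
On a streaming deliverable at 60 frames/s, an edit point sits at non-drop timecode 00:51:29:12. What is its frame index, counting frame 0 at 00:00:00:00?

Total seconds to the label: (0 × 3600 + 51 × 60 + 29) = 3089.
Frame index = 3089 × 60 + 12 = 185352.

185352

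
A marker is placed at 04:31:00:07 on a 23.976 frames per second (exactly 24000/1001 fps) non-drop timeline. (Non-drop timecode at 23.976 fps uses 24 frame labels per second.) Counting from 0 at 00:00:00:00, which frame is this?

Total seconds to the label: (4 × 3600 + 31 × 60 + 0) = 16260.
Frame index = 16260 × 24 + 7 = 390247.

390247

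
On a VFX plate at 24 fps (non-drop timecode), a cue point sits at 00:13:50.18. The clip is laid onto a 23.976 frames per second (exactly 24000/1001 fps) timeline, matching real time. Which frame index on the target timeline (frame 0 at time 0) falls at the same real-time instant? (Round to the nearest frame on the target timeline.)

Source frame index: (0×3600 + 13×60 + 50) × 24 + 18 = 19938.
Real time: 19938 / (24) = 3323/4 s.
Target frame: (3323/4) × (24000/1001) = 19938000/1001 ≈ 19918.082 → 19918.

frame 19918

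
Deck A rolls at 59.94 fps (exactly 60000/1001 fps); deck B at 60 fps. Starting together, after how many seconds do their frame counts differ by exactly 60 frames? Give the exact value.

1001 seconds

The gap grows by |60 − 60000/1001| = 60/1001 frames per second.
Time for a 60-frame gap: 60 ÷ (60/1001) = 1001 s.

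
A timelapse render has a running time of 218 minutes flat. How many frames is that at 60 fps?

784800 frames

218 min = 13080 s.
Frames = 13080 × 60 = 784800.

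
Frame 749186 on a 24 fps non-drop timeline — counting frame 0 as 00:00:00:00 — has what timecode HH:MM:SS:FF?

08:40:16:02

749186 ÷ 24 = 31216 full seconds, remainder 2 frames.
31216 s = 8 h 40 min 16 s.
Timecode: 08:40:16:02.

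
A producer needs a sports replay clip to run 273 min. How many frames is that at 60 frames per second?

982800 frames

273 min = 16380 s.
Frames = 16380 × 60 = 982800.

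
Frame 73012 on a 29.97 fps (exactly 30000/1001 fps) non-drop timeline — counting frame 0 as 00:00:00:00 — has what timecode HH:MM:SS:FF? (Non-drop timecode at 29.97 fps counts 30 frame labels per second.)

00:40:33:22

73012 ÷ 30 = 2433 full seconds, remainder 22 frames.
2433 s = 0 h 40 min 33 s.
Timecode: 00:40:33:22.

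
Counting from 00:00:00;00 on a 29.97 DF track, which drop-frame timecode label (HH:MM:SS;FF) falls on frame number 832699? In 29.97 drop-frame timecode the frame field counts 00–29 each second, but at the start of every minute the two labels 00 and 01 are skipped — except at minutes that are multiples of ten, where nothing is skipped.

Each 10-minute DF block holds 10 × 60 × 30 − 9 × 2 = 17982 frames. 832699 ÷ 17982 → 46 full blocks, remainder 5527.
Within the partial block the first minute is 1800 frames and each further minute 1798, so 3 further minute boundaries passed. Total skipped labels = 18 × 46 + 2 × 3 = 834.
Non-drop label index = 832699 + 834 = 833533; at 30 labels/s that is 07:43:04:13, i.e. DF 07:43:04;13.

07:43:04;13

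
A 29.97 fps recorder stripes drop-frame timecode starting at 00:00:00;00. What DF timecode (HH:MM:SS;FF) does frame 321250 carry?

Each 10-minute DF block holds 10 × 60 × 30 − 9 × 2 = 17982 frames. 321250 ÷ 17982 → 17 full blocks, remainder 15556.
Within the partial block the first minute is 1800 frames and each further minute 1798, so 8 further minute boundaries passed. Total skipped labels = 18 × 17 + 2 × 8 = 322.
Non-drop label index = 321250 + 322 = 321572; at 30 labels/s that is 02:58:39:02, i.e. DF 02:58:39;02.

02:58:39;02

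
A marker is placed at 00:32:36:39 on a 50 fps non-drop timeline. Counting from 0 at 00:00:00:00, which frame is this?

Total seconds to the label: (0 × 3600 + 32 × 60 + 36) = 1956.
Frame index = 1956 × 50 + 39 = 97839.

frame 97839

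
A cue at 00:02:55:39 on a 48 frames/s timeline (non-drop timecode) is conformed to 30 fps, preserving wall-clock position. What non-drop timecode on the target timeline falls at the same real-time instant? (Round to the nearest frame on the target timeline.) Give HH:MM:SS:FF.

00:02:55:24

Source frame index: (0×3600 + 2×60 + 55) × 48 + 39 = 8439.
Real time: 8439 / (48) = 2813/16 s.
Target frame: (2813/16) × (30) = 42195/8 ≈ 5274.375 → 5274.
At 30 labels/s: frame 5274 → 00:02:55:24.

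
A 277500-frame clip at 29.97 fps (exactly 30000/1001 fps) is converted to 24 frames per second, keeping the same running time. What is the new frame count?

222222 frames

Target frames = source frames × (target rate / source rate) = 277500 × (24)/(30000/1001) = 277500 × 1001/1250 = 222222.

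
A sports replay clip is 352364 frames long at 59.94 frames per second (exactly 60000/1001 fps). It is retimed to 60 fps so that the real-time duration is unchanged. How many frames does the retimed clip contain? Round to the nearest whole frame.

352716 frames

Frames at target rate = 352364 × (60) / (60000/1001) = 88179091/250 ≈ 352716.364.
Nearest whole frame: 352716.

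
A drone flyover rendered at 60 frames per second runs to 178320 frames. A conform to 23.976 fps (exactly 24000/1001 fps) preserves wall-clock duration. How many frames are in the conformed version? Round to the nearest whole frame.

71257 frames

Frames at target rate = 178320 × (24000/1001) / (60) = 71328000/1001 ≈ 71256.743.
Nearest whole frame: 71257.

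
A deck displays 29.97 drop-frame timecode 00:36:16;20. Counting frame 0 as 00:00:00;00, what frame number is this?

65234

As if non-drop at 30 labels/s: (0 × 3600 + 36 × 60 + 16) × 30 + 20 = 65300.
Minute boundaries passed: 36; those not divisible by 10: 36 − 3 = 33; dropped labels = 2 × 33 = 66.
Actual frame index = 65300 − 66 = 65234.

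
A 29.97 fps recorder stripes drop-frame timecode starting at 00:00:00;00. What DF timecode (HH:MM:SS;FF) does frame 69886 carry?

Each 10-minute DF block holds 10 × 60 × 30 − 9 × 2 = 17982 frames. 69886 ÷ 17982 → 3 full blocks, remainder 15940.
Within the partial block the first minute is 1800 frames and each further minute 1798, so 8 further minute boundaries passed. Total skipped labels = 18 × 3 + 2 × 8 = 70.
Non-drop label index = 69886 + 70 = 69956; at 30 labels/s that is 00:38:51:26, i.e. DF 00:38:51;26.

00:38:51;26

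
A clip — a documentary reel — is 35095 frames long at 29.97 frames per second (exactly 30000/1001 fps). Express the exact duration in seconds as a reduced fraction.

7026019/6000 seconds

Running time = 35095 ÷ (30000/1001) = 35095 × 1001/30000 = 7026019/6000 s.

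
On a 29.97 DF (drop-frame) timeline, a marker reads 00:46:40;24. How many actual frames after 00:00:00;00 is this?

As if non-drop at 30 labels/s: (0 × 3600 + 46 × 60 + 40) × 30 + 24 = 84024.
Minute boundaries passed: 46; those not divisible by 10: 46 − 4 = 42; dropped labels = 2 × 42 = 84.
Actual frame index = 84024 − 84 = 83940.

83940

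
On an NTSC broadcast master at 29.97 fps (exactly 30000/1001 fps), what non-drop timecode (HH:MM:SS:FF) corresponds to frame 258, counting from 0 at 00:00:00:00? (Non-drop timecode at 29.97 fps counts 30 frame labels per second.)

00:00:08:18

258 ÷ 30 = 8 full seconds, remainder 18 frames.
8 s = 0 h 0 min 8 s.
Timecode: 00:00:08:18.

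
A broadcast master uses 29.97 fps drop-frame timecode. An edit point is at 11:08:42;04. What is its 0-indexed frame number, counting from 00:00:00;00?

Complete 10-minute blocks: 66, each 17982 frames → 1186812.
Remaining 8 whole minutes in the current block: 1800 + 7 × 1798 = 14386 frames.
Within the current minute: 42 × 30 + 4 − 2 = 1262 (labels ;00/;01 skipped at this minute). Total = 1186812 + 14386 + 1262 = 1202460.

1202460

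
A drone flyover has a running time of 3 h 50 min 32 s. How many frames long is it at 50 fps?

3 h 50 min 32 s = 13832 s.
Frames = 13832 × 50 = 691600.

691600 frames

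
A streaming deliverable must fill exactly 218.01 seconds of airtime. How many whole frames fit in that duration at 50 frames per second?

10900 frames

Frames = 218.01 × 50 = 21801/2 ≈ 10900.5000.
Complete frames: 10900.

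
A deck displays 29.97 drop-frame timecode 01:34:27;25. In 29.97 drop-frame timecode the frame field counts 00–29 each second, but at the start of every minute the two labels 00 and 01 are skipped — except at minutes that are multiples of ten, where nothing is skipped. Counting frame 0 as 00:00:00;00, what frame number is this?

169865

Complete 10-minute blocks: 9, each 17982 frames → 161838.
Remaining 4 whole minutes in the current block: 1800 + 3 × 1798 = 7194 frames.
Within the current minute: 27 × 30 + 25 − 2 = 833 (labels ;00/;01 skipped at this minute). Total = 161838 + 7194 + 833 = 169865.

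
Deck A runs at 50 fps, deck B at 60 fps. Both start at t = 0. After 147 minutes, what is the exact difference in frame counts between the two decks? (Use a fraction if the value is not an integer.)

147 min = 8820 s.
A emits 50 × 8820 = 441000 frames; B emits 60 × 8820 = 529200.
Difference = 88200 frames; B is ahead of A.

88200 frames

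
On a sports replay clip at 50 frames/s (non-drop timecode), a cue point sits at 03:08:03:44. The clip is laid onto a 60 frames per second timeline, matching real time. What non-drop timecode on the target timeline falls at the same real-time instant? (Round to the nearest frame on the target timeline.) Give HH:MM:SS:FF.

03:08:03:53

Source frame index: (3×3600 + 8×60 + 3) × 50 + 44 = 564194.
Real time: 564194 / (50) = 282097/25 s.
Target frame: (282097/25) × (60) = 3385164/5 ≈ 677032.800 → 677033.
At 60 labels/s: frame 677033 → 03:08:03:53.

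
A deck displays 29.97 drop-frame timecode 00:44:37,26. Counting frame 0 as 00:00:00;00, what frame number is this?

Complete 10-minute blocks: 4, each 17982 frames → 71928.
Remaining 4 whole minutes in the current block: 1800 + 3 × 1798 = 7194 frames.
Within the current minute: 37 × 30 + 26 − 2 = 1134 (labels ;00/;01 skipped at this minute). Total = 71928 + 7194 + 1134 = 80256.

80256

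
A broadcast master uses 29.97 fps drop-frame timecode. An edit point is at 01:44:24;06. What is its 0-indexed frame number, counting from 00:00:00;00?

187738

Complete 10-minute blocks: 10, each 17982 frames → 179820.
Remaining 4 whole minutes in the current block: 1800 + 3 × 1798 = 7194 frames.
Within the current minute: 24 × 30 + 6 − 2 = 724 (labels ;00/;01 skipped at this minute). Total = 179820 + 7194 + 724 = 187738.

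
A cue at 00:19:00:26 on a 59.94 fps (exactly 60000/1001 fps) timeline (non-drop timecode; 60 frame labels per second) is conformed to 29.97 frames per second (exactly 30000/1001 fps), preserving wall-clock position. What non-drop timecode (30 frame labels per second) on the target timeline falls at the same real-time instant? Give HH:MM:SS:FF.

00:19:00:13

Source frame index: (0×3600 + 19×60 + 0) × 60 + 26 = 68426.
Real time: 68426 / (60000/1001) = 34247213/30000 s.
Target frame: (34247213/30000) × (30000/1001) = 34213.
At 30 labels/s: frame 34213 → 00:19:00:13.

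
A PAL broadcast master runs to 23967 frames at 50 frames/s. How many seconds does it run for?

Running time = 23967 / (50) = 479.34 s.

479.34 seconds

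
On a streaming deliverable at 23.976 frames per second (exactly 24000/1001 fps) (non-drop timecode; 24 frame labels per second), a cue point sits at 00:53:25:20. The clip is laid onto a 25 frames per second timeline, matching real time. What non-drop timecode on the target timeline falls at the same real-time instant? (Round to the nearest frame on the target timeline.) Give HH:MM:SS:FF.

Source frame index: (0×3600 + 53×60 + 25) × 24 + 20 = 76940.
Real time: 76940 / (24000/1001) = 3850847/1200 s.
Target frame: (3850847/1200) × (25) = 3850847/48 ≈ 80225.979 → 80226.
At 25 labels/s: frame 80226 → 00:53:29:01.

00:53:29:01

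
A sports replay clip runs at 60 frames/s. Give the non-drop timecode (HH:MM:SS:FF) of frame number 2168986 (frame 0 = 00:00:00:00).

2168986 ÷ 60 = 36149 full seconds, remainder 46 frames.
36149 s = 10 h 2 min 29 s.
Timecode: 10:02:29:46.

10:02:29:46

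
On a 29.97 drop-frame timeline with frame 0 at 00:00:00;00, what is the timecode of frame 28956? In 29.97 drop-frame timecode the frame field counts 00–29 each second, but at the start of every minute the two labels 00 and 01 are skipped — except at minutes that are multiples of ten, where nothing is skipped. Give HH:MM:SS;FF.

Ten DF minutes hold 17982 frames, so frame 28956 lies in block 1 (frames 17982–35963) with 10974 frames into that block.
The block's first minute is 1800 frames and the rest 1798 each; 10974 frames reaches minute 6, so 1 × 18 + 6 × 2 = 30 labels have been skipped so far.
Adding those back, label number 28956 + 30 = 28986 at 30 labels/s is 966 s + 6 f = 0 h 16 min 6 s frame 6, i.e. 00:16:06;06.

00:16:06;06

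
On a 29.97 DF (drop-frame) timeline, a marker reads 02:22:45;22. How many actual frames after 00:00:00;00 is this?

256716

As if non-drop at 30 labels/s: (2 × 3600 + 22 × 60 + 45) × 30 + 22 = 256972.
Minute boundaries passed: 142; those not divisible by 10: 142 − 14 = 128; dropped labels = 2 × 128 = 256.
Actual frame index = 256972 − 256 = 256716.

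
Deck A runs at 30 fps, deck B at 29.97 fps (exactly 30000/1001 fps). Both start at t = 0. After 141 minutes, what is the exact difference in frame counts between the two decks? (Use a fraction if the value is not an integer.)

253800/1001 frames

141 min = 8460 s.
A emits 30 × 8460 = 253800 frames; B emits 30000/1001 × 8460 = 253800000/1001.
Difference = 253800/1001 frames (≈ 253.5465); B is behind A.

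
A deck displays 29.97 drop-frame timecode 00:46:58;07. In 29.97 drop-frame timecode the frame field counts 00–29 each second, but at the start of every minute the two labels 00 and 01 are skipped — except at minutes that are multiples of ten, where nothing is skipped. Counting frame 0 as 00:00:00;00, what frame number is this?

As if non-drop at 30 labels/s: (0 × 3600 + 46 × 60 + 58) × 30 + 7 = 84547.
Minute boundaries passed: 46; those not divisible by 10: 46 − 4 = 42; dropped labels = 2 × 42 = 84.
Actual frame index = 84547 − 84 = 84463.

84463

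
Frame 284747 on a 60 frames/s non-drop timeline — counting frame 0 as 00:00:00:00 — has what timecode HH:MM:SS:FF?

01:19:05:47

284747 ÷ 60 = 4745 full seconds, remainder 47 frames.
4745 s = 1 h 19 min 5 s.
Timecode: 01:19:05:47.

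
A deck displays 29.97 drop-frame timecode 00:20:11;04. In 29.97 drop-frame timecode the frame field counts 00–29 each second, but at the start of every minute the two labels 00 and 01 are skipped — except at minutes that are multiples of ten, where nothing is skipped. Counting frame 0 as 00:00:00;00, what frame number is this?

36298

Complete 10-minute blocks: 2, each 17982 frames → 35964.
Remaining 0 whole minutes in the current block: 0 frames.
Within the current minute: 11 × 30 + 4 = 334. Total = 35964 + 0 + 334 = 36298.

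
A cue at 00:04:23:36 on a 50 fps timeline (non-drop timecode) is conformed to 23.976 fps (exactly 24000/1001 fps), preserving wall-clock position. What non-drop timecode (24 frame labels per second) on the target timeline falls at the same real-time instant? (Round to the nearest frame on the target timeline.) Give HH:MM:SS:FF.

00:04:23:11

Source frame index: (0×3600 + 4×60 + 23) × 50 + 36 = 13186.
Real time: 13186 / (50) = 6593/25 s.
Target frame: (6593/25) × (24000/1001) = 6329280/1001 ≈ 6322.957 → 6323.
At 24 labels/s: frame 6323 → 00:04:23:11.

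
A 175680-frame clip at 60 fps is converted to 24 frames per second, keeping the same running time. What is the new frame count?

Frames at target rate = 175680 × (24) / (60) = 70272.

70272 frames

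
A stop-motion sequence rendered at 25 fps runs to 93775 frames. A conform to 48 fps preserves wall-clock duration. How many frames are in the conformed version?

180048 frames

Target frames = source frames × (target rate / source rate) = 93775 × (48)/(25) = 93775 × 48/25 = 180048.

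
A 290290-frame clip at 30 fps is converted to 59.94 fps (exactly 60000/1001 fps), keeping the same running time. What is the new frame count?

580000 frames

Target frames = source frames × (target rate / source rate) = 290290 × (60000/1001)/(30) = 290290 × 2000/1001 = 580000.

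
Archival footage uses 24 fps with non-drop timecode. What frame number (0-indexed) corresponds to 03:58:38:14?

Total seconds to the label: (3 × 3600 + 58 × 60 + 38) = 14318.
Frame index = 14318 × 24 + 14 = 343646.

frame 343646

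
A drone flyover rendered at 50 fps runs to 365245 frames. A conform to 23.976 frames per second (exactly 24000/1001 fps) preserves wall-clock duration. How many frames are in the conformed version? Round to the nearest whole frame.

175142 frames

Frames at target rate = 365245 × (24000/1001) / (50) = 175317600/1001 ≈ 175142.458.
Nearest whole frame: 175142.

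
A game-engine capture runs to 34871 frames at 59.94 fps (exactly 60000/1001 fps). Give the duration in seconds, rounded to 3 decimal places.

Running time = 34871 × 1001/60000 = 34905871/60000 s ≈ 581.765 s.

581.765 seconds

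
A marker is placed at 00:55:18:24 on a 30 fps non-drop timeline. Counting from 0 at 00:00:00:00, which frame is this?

frame 99564

Total seconds to the label: (0 × 3600 + 55 × 60 + 18) = 3318.
Frame index = 3318 × 30 + 24 = 99564.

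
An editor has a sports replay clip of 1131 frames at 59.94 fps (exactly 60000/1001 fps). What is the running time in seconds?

18.86885 seconds

Running time = 1131 / (60000/1001) = 18.86885 s.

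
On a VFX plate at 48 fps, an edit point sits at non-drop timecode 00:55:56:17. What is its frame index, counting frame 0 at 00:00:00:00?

Total seconds to the label: (0 × 3600 + 55 × 60 + 56) = 3356.
Frame index = 3356 × 48 + 17 = 161105.

161105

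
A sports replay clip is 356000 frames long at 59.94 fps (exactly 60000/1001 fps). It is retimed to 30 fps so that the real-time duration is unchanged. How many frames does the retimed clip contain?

178178 frames

Target frames = source frames × (target rate / source rate) = 356000 × (30)/(60000/1001) = 356000 × 1001/2000 = 178178.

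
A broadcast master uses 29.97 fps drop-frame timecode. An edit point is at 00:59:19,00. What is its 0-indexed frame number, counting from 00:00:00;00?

106662

Complete 10-minute blocks: 5, each 17982 frames → 89910.
Remaining 9 whole minutes in the current block: 1800 + 8 × 1798 = 16184 frames.
Within the current minute: 19 × 30 + 0 − 2 = 568 (labels ;00/;01 skipped at this minute). Total = 89910 + 16184 + 568 = 106662.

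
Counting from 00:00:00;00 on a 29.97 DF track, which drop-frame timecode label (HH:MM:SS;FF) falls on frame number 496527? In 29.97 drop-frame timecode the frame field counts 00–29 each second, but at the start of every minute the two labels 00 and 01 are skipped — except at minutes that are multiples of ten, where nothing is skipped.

Ten DF minutes hold 17982 frames, so frame 496527 lies in block 27 (frames 485514–503495) with 11013 frames into that block.
The block's first minute is 1800 frames and the rest 1798 each; 11013 frames reaches minute 6, so 27 × 18 + 6 × 2 = 498 labels have been skipped so far.
Adding those back, label number 496527 + 498 = 497025 at 30 labels/s is 16567 s + 15 f = 4 h 36 min 7 s frame 15, i.e. 04:36:07;15.

04:36:07;15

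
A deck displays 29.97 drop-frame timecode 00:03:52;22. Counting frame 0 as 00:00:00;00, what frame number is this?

Complete 10-minute blocks: 0, each 17982 frames → 0.
Remaining 3 whole minutes in the current block: 1800 + 2 × 1798 = 5396 frames.
Within the current minute: 52 × 30 + 22 − 2 = 1580 (labels ;00/;01 skipped at this minute). Total = 0 + 5396 + 1580 = 6976.

6976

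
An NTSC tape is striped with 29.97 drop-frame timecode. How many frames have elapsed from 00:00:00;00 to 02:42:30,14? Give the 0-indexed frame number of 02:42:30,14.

Complete 10-minute blocks: 16, each 17982 frames → 287712.
Remaining 2 whole minutes in the current block: 1800 + 1 × 1798 = 3598 frames.
Within the current minute: 30 × 30 + 14 − 2 = 912 (labels ;00/;01 skipped at this minute). Total = 287712 + 3598 + 912 = 292222.

292222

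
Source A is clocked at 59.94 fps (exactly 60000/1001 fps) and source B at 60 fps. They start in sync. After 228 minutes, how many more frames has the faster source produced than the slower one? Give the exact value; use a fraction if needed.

820800/1001 frames

228 min = 13680 s.
A emits 60000/1001 × 13680 = 820800000/1001 frames; B emits 60 × 13680 = 820800.
Difference = 820800/1001 frames (≈ 819.9800); B is ahead of A.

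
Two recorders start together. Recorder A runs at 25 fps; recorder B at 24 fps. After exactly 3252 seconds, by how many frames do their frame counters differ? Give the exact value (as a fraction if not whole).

3252 frames

A emits 25 × 3252 = 81300 frames; B emits 24 × 3252 = 78048.
Difference = 3252 frames; B is behind A.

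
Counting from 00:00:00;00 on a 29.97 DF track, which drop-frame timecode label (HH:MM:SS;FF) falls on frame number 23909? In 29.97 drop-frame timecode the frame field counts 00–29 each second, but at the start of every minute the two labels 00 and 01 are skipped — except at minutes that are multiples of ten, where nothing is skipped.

00:13:17;23

Each 10-minute DF block holds 10 × 60 × 30 − 9 × 2 = 17982 frames. 23909 ÷ 17982 → 1 full block, remainder 5927.
Within the partial block the first minute is 1800 frames and each further minute 1798, so 3 further minute boundaries passed. Total skipped labels = 18 × 1 + 2 × 3 = 24.
Non-drop label index = 23909 + 24 = 23933; at 30 labels/s that is 00:13:17:23, i.e. DF 00:13:17;23.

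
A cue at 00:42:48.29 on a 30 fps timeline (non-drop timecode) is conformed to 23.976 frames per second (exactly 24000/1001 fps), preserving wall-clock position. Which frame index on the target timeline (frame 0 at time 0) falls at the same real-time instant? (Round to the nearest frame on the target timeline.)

Source frame index: (0×3600 + 42×60 + 48) × 30 + 29 = 77069.
Real time: 77069 / (30) = 77069/30 s.
Target frame: (77069/30) × (24000/1001) = 61655200/1001 ≈ 61593.606 → 61594.

frame 61594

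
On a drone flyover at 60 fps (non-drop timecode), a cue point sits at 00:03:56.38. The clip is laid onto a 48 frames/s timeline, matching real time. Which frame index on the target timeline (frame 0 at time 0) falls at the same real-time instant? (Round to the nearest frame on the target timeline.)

frame 11358

Source frame index: (0×3600 + 3×60 + 56) × 60 + 38 = 14198.
Real time: 14198 / (60) = 7099/30 s.
Target frame: (7099/30) × (48) = 56792/5 ≈ 11358.400 → 11358.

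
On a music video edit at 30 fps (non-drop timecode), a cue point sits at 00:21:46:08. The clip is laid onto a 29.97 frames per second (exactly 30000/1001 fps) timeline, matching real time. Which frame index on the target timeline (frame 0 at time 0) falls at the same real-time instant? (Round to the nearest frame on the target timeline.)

Source frame index: (0×3600 + 21×60 + 46) × 30 + 8 = 39188.
Real time: 39188 / (30) = 19594/15 s.
Target frame: (19594/15) × (30000/1001) = 39188000/1001 ≈ 39148.851 → 39149.

frame 39149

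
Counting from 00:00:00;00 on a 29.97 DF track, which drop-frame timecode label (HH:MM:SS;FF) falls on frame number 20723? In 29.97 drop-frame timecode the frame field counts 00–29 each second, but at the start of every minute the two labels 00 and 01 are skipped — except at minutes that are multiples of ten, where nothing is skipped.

Each 10-minute DF block holds 10 × 60 × 30 − 9 × 2 = 17982 frames. 20723 ÷ 17982 → 1 full block, remainder 2741.
Within the partial block the first minute is 1800 frames and each further minute 1798, so 1 further minute boundary passed. Total skipped labels = 18 × 1 + 2 × 1 = 20.
Non-drop label index = 20723 + 20 = 20743; at 30 labels/s that is 00:11:31:13, i.e. DF 00:11:31;13.

00:11:31;13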